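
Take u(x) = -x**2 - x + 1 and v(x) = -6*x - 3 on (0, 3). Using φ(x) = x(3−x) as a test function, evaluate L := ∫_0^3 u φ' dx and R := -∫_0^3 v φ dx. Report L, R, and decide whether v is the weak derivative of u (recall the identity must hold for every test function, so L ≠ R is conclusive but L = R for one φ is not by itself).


LHS = 18, RHS = 54. No, v is not the weak derivative of u.

u(x) = -x**2 - x + 1, classical derivative u'(x) = -2*x - 1.
φ(x) = x(3−x), so φ'(x) = 3 - 2*x.
Note φ(0) = φ(3) = 0, so the boundary term u·φ vanishes.
LHS = ∫_0^3 u(x) φ'(x) dx = ∫_0^3 (2*x^3 - x^2 - 5*x + 3) dx. Term by term:
  ∫_0^3 2*x^3 dx = 81/2;  ∫_0^3 -x^2 dx = -9;  ∫_0^3 -5*x dx = -45/2;
  ∫_0^3 3 dx = 9.
Sum: 81/2 − 9 − 45/2 + 9 = 18.
So LHS = 18.
∫_0^3 v(x) φ(x) dx = ∫_0^3 (6*x^3 - 15*x^2 - 9*x) dx. Term by term:
  ∫_0^3 6*x^3 dx = 243/2;  ∫_0^3 -15*x^2 dx = -135;  ∫_0^3 -9*x dx = -81/2.
Sum: 243/2 − 135 − 81/2 = -54.
So RHS = -∫_0^3 v(x) φ(x) dx = 54.
LHS − RHS = -36 ≠ 0, so the identity fails.
(For a valid weak derivative the identity must hold for EVERY test function, in particular this one. The failure shows v is NOT the weak derivative of u.)
Correct weak derivative would be u'(x) = -2*x - 1.


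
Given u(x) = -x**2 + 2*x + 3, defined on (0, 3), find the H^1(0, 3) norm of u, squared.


||u||_{H^1}^2 = 213/5

The H^1 norm (squared) on an interval (0, L) is
  ||u||_{H^1}^2 = ∫_0^L u(x)^2 dx + ∫_0^L u'(x)^2 dx.
Compute u'(x) = 2 - 2*x.
Then u(x)^2 = x**4 - 4*x**3 - 2*x**2 + 12*x + 9 and u'(x)^2 = 4*x**2 - 8*x + 4.
Integrate each monomial from 0 to 3 using ∫_0^3 c·x^n dx = c·3^(n+1)/(n+1):
  ∫_0^3 u(x)^2 dx = ∫_0^3 (x^4 - 4*x^3 - 2*x^2 + 12*x + 9) dx. Term by term:
    ∫_0^3 x^4 dx = 243/5;  ∫_0^3 -4*x^3 dx = -81;  ∫_0^3 -2*x^2 dx = -18;
    ∫_0^3 12*x dx = 54;  ∫_0^3 9 dx = 27.
  Sum: 243/5 − 81 − 18 + 54 + 27 = 153/5.
  ∫_0^3 u'(x)^2 dx = ∫_0^3 (4*x^2 - 8*x + 4) dx. Term by term:
    ∫_0^3 4*x^2 dx = 36;  ∫_0^3 -8*x dx = -36;  ∫_0^3 4 dx = 12.
  Sum: 36 − 36 + 12 = 12.
Adding: ||u||_{H^1}^2 = 153/5 + 12 = 213/5.


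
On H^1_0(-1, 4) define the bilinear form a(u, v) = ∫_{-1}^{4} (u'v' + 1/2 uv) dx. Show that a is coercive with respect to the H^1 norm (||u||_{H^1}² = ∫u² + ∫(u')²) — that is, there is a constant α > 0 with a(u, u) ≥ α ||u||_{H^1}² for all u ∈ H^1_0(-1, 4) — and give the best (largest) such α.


α = (π^2 + 25/2)/(π^2 + 25)

Coercivity of a(·,·) on H^1_0(-1, 4) means a(u, u) ≥ α ||u||_{H^1}² for every u ∈ H^1_0.
The interval has length L = 5, and Poincaré/coercivity depend only on L. Here a(u, u) = ∫(u')² + (1/2)·∫u².
Here 0 < c = 1/2 < 1. The condition a(u,u) ≥ α||u||_{H^1}² reads (1−α)∫(u')² ≥ (α−c)∫u². Any admissible α is ≤ 1 (rapidly oscillating u have ∫u²/∫(u')² → 0), and α = 1 would force 0 ≥ (1−c)∫u², impossible since c < 1; so 1−α > 0. By the sharp Poincaré inequality on H^1_0 of an interval of length L, ∫(u')² ≥ (π/L)²∫u² with equality for the first sine mode sin(π(x−x₀)/L) (x₀ the left endpoint), so the inequality holds for all u iff (1−α)(π/L)² ≥ α − c, i.e. α ≤ ((π/L)² + c)/((π/L)² + 1) = (1 + c(L/π)²)/(1 + (L/π)²). With (π/L)² = π^2/25 and c = 1/2, the largest admissible constant is α = ((π/L)² + c)/((π/L)² + 1).
Simplifying, α = (π^2 + 25/2)/(π^2 + 25).


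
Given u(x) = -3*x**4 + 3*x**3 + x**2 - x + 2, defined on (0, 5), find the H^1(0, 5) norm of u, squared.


||u||_{H^1}^2 = 8816325/4

The H^1 norm (squared) on an interval (0, L) is
  ||u||_{H^1}^2 = ∫_0^L u(x)^2 dx + ∫_0^L u'(x)^2 dx.
Compute u'(x) = -12*x**3 + 9*x**2 + 2*x - 1.
Then u(x)^2 = 9*x**8 - 18*x**7 + 3*x**6 + 12*x**5 - 17*x**4 + 10*x**3 + 5*x**2 - 4*x + 4 and u'(x)^2 = 144*x**6 - 216*x**5 + 33*x**4 + 60*x**3 - 14*x**2 - 4*x + 1.
Integrate each monomial from 0 to 5 using ∫_0^5 c·x^n dx = c·5^(n+1)/(n+1):
  ∫_0^5 u(x)^2 dx = ∫_0^5 (9*x^8 - 18*x^7 + 3*x^6 + 12*x^5 - 17*x^4 + 10*x^3 + 5*x^2 - 4*x + 4) dx. Term by term:
    ∫_0^5 9*x^8 dx = 1953125;  ∫_0^5 -18*x^7 dx = -3515625/4;  ∫_0^5 3*x^6 dx = 234375/7;
    ∫_0^5 12*x^5 dx = 31250;  ∫_0^5 -17*x^4 dx = -10625;  ∫_0^5 10*x^3 dx = 3125/2;
    ∫_0^5 5*x^2 dx = 625/3;  ∫_0^5 -4*x dx = -50;  ∫_0^5 4 dx = 20.
  Sum: 1953125 − 3515625/4 + 234375/7 + 31250 − 10625 + 3125/2 + 625/3 − 50 + 20 = 94925605/84.
  ∫_0^5 u'(x)^2 dx = ∫_0^5 (144*x^6 - 216*x^5 + 33*x^4 + 60*x^3 - 14*x^2 - 4*x + 1) dx. Term by term:
    ∫_0^5 144*x^6 dx = 11250000/7;  ∫_0^5 -216*x^5 dx = -562500;  ∫_0^5 33*x^4 dx = 20625;
    ∫_0^5 60*x^3 dx = 9375;  ∫_0^5 -14*x^2 dx = -1750/3;  ∫_0^5 -4*x dx = -50;
    ∫_0^5 1 dx = 5.
  Sum: 11250000/7 − 562500 + 20625 + 9375 − 1750/3 − 50 + 5 = 22554305/21.
Adding: ||u||_{H^1}^2 = 94925605/84 + 22554305/21 = 8816325/4.


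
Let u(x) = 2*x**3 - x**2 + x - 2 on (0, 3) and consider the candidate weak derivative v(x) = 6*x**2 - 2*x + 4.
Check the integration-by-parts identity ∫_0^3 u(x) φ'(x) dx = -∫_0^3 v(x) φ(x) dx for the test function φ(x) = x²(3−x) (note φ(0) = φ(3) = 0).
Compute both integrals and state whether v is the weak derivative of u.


LHS = -513/4, RHS = -297/2. No, v is not the weak derivative of u.

u(x) = 2*x**3 - x**2 + x - 2, classical derivative u'(x) = 6*x**2 - 2*x + 1.
φ(x) = x²(3−x), so φ'(x) = 3*x*(2 - x).
Note φ(0) = φ(3) = 0, so the boundary term u·φ vanishes.
LHS = ∫_0^3 u(x) φ'(x) dx = ∫_0^3 (-6*x^5 + 15*x^4 - 9*x^3 + 12*x^2 - 12*x) dx. Term by term:
  ∫_0^3 -6*x^5 dx = -729;  ∫_0^3 15*x^4 dx = 729;  ∫_0^3 -9*x^3 dx = -729/4;
  ∫_0^3 12*x^2 dx = 108;  ∫_0^3 -12*x dx = -54.
Sum: -729 + 729 − 729/4 + 108 − 54 = -513/4.
So LHS = -513/4.
∫_0^3 v(x) φ(x) dx = ∫_0^3 (-6*x^5 + 20*x^4 - 10*x^3 + 12*x^2) dx. Term by term:
  ∫_0^3 -6*x^5 dx = -729;  ∫_0^3 20*x^4 dx = 972;  ∫_0^3 -10*x^3 dx = -405/2;
  ∫_0^3 12*x^2 dx = 108.
Sum: -729 + 972 − 405/2 + 108 = 297/2.
So RHS = -∫_0^3 v(x) φ(x) dx = -297/2.
LHS − RHS = 81/4 ≠ 0, so the identity fails.
(For a valid weak derivative the identity must hold for EVERY test function, in particular this one. The failure shows v is NOT the weak derivative of u.)
Correct weak derivative would be u'(x) = 6*x**2 - 2*x + 1.


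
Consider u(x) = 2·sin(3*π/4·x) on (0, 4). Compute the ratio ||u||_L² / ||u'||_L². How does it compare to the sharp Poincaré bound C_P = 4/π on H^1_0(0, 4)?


||u||_L² / ||u'||_L² = 4/(3*π) < C_P = 4/π.

u(x) = 2·sin(3*π/4·x), so u'(x) = 3*π*cos(3*π*x/4)/2.
Writing u(x) = A·sin(kπx/L) with A = 2 and k = 3, use ∫_0^L sin²(kπx/L) dx = L/2 and ∫_0^L cos²(kπx/L) dx = L/2.
u² = 4·sin²(3*π/4·x) and (u')² = 9*π^2/4·cos²(3*π/4·x), and each of sin², cos² integrates to L/2 = 2 over (0, 4).
∫_0^4 u² dx = 8, so ||u||_L² = 2*sqrt(2).
∫_0^4 (u')² dx = 9*π^2/2, so ||u'||_L² = 3*sqrt(2)*π/2.
Ratio ||u||_L² / ||u'||_L² = 4/(3*π).
Sharp Poincaré constant on H^1_0(0, 4) is C_P = L/π = 4/π, achieved by sin(π/4·x).
This is the k = 3 harmonic; the ratio L/(kπ) is strictly less than C_P = L/π, consistent with the sharp inequality ||u||_L² ≤ C_P ||u'||_L².


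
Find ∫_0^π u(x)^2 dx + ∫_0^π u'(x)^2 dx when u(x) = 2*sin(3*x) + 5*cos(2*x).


||u||_{H^1(0,π)}^2 = 120 + 165*π/2

u'(x) = -10*sin(2*x) + 6*cos(3*x).
Expand u² and (u')² and integrate term by term on (0, π), using: for integers n ≥ 1, ∫_0^π sin²(nx) dx = ∫_0^π cos²(nx) dx = π/2; for n ≠ n', ∫_0^π sin(nx)sin(n'x) dx = ∫_0^π cos(nx)cos(n'x) dx = 0; and by product-to-sum, ∫_0^π sin(nx)cos(n'x) dx = ½∫_0^π [sin((n+n')x) + sin((n−n')x)] dx, which is 0 when n+n' is even and 2n/(n²−n'²) when n+n' is odd (it need not vanish on (0, π)).
  u² squared terms: (2)²·∫sin(3x)² dx = 4·π/2 = 2*π;  (5)²·∫cos(2x)² dx = 25·π/2 = 25*π/2.
  u² cross terms: 2·(2)·(5)·∫sin(3x)·cos(2x) dx = 20·(6/5) = 24.
  So ∫_0^π u² dx = 2*π + 25*π/2 + 24 = 24 + 29*π/2.
  (u')² squared terms: (-10)²·∫sin(2x)² dx = 100·π/2 = 50*π;  (6)²·∫cos(3x)² dx = 36·π/2 = 18*π.
  (u')² cross terms: 2·(-10)·(6)·∫sin(2x)·cos(3x) dx = -120·(-4/5) = 96.
  So ∫_0^π (u')² dx = 50*π + 18*π + 96 = 96 + 68*π.
||u||_{H^1}^2 = (24 + 29*π/2) + (96 + 68*π) = 120 + 165*π/2.


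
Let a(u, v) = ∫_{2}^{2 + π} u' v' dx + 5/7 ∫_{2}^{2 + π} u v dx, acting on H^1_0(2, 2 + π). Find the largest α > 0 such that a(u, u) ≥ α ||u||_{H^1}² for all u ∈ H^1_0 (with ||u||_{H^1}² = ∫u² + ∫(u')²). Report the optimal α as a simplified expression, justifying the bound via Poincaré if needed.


α = 6/7

Coercivity of a(·,·) on H^1_0(2, 2 + π) means a(u, u) ≥ α ||u||_{H^1}² for every u ∈ H^1_0.
The interval has length L = π, and Poincaré/coercivity depend only on L. Here a(u, u) = ∫(u')² + (5/7)·∫u².
Here 0 < c = 5/7 < 1. The condition a(u,u) ≥ α||u||_{H^1}² reads (1−α)∫(u')² ≥ (α−c)∫u². Any admissible α is ≤ 1 (rapidly oscillating u have ∫u²/∫(u')² → 0), and α = 1 would force 0 ≥ (1−c)∫u², impossible since c < 1; so 1−α > 0. By the sharp Poincaré inequality on H^1_0 of an interval of length L, ∫(u')² ≥ (π/L)²∫u² with equality for the first sine mode sin(π(x−x₀)/L) (x₀ the left endpoint), so the inequality holds for all u iff (1−α)(π/L)² ≥ α − c, i.e. α ≤ ((π/L)² + c)/((π/L)² + 1) = (1 + c(L/π)²)/(1 + (L/π)²). With (π/L)² = 1 and c = 5/7, the largest admissible constant is α = ((π/L)² + c)/((π/L)² + 1).
Simplifying, α = 6/7.


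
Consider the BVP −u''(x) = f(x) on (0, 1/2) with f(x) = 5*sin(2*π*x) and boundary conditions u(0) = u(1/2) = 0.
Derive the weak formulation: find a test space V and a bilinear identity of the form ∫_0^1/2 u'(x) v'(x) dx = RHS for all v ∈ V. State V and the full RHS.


V = H^1_0(0, 1/2) (so v(0) = v(1/2) = 0); weak form: ∫_0^1/2 u'v' dx = ∫_0^1/2 (5*sin(2*π*x)) v dx for all v ∈ V.

Multiply both sides by a test function v and integrate from 0 to 1/2:
  ∫_0^1/2 −u''(x) v(x) dx = ∫_0^1/2 f(x) v(x) dx.
Integrate the LHS by parts once:
  ∫_0^1/2 −u'' v dx = −[u'(x) v(x)]_0^1/2 + ∫_0^1/2 u'(x) v'(x) dx.
Thus ∫_0^1/2 u'(x) v'(x) dx = ∫_0^1/2 f(x) v(x) dx + [u'(x) v(x)]_0^1/2.
Choose V so that boundary terms are either known or forced to vanish.
u is Dirichlet: u(0) = u(1/2) = 0. Let V = H^1_0(0, 1/2); then v(0) = v(1/2) = 0, and [u' v]_0^1/2 = 0.
Weak formulation: find u (satisfying any essential BC) such that ∫_0^1/2 u'(x) v'(x) dx = ∫_0^1/2 f v dx for all v ∈ V.
Substituting f(x) = 5*sin(2*π*x), the right-hand side is ∫_0^1/2 (5*sin(2*π*x)) v dx.


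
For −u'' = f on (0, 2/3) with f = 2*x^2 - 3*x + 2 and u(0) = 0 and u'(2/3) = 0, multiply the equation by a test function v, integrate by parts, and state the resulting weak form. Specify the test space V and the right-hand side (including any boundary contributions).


V = {v ∈ H^1(0, 2/3) : v(0) = 0} (test functions vanish at x = 0 where u is specified); weak form: ∫_0^2/3 u'v' dx = ∫_0^2/3 (2*x^2 - 3*x + 2) v dx for all v ∈ V.

Multiply both sides by a test function v and integrate from 0 to 2/3:
  ∫_0^2/3 −u''(x) v(x) dx = ∫_0^2/3 f(x) v(x) dx.
Integrate the LHS by parts once:
  ∫_0^2/3 −u'' v dx = −[u'(x) v(x)]_0^2/3 + ∫_0^2/3 u'(x) v'(x) dx.
Thus ∫_0^2/3 u'(x) v'(x) dx = ∫_0^2/3 f(x) v(x) dx + [u'(x) v(x)]_0^2/3.
Choose V so that boundary terms are either known or forced to vanish.
Mixed BC: u(0) = 0 (Dirichlet) and u'(2/3) = 0 (Neumann). Define V = {v ∈ H^1(0, 2/3) : v(0) = 0}. Then [u' v]_0^2/3 = u'(2/3)·v(2/3) − u'(0)·0 = 0.
Weak formulation: find u (satisfying any essential BC) such that ∫_0^2/3 u'(x) v'(x) dx = ∫_0^2/3 f v dx for all v ∈ V (Dirichlet at 0 absorbed into V; the Neumann datum at x = 2/3 is zero, so no boundary term remains).
Substituting f(x) = 2*x^2 - 3*x + 2, the right-hand side is ∫_0^2/3 (2*x^2 - 3*x + 2) v dx.


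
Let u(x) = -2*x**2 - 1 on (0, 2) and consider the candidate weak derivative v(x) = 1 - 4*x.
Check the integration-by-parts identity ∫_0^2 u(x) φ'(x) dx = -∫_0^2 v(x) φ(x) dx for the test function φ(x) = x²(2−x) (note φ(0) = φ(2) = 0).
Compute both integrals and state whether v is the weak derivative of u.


LHS = 32/5, RHS = 76/15. No, v is not the weak derivative of u.

u(x) = -2*x**2 - 1, classical derivative u'(x) = -4*x.
φ(x) = x²(2−x), so φ'(x) = x*(4 - 3*x).
Note φ(0) = φ(2) = 0, so the boundary term u·φ vanishes.
LHS = ∫_0^2 u(x) φ'(x) dx = ∫_0^2 (6*x^4 - 8*x^3 + 3*x^2 - 4*x) dx. Term by term:
  ∫_0^2 6*x^4 dx = 192/5;  ∫_0^2 -8*x^3 dx = -32;  ∫_0^2 3*x^2 dx = 8;
  ∫_0^2 -4*x dx = -8.
Sum: 192/5 − 32 + 8 − 8 = 32/5.
So LHS = 32/5.
∫_0^2 v(x) φ(x) dx = ∫_0^2 (4*x^4 - 9*x^3 + 2*x^2) dx. Term by term:
  ∫_0^2 4*x^4 dx = 128/5;  ∫_0^2 -9*x^3 dx = -36;  ∫_0^2 2*x^2 dx = 16/3.
Sum: 128/5 − 36 + 16/3 = -76/15.
So RHS = -∫_0^2 v(x) φ(x) dx = 76/15.
LHS − RHS = 4/3 ≠ 0, so the identity fails.
(For a valid weak derivative the identity must hold for EVERY test function, in particular this one. The failure shows v is NOT the weak derivative of u.)
Correct weak derivative would be u'(x) = -4*x.


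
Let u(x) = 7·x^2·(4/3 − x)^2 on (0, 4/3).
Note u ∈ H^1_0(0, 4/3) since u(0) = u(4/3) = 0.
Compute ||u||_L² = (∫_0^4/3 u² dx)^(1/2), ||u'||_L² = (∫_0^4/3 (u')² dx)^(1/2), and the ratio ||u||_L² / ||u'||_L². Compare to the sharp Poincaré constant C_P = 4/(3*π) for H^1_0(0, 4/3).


||u||_L² / ||u'||_L² = 2*sqrt(3)/9 < C_P = 4/(3*π).

u(x) = 7·x^2·(4/3 − x)^2, so u'(x) = 28*x*(3*x - 4)*(3*x - 2)/9.
u(x) = 7·x^2·(4/3 − x)^2 vanishes at x = 0 and x = 4/3, so u ∈ H^1_0(0, 4/3). Differentiate via the product rule and integrate the resulting polynomials term by term.
  ∫_0^4/3 u² dx = ∫_0^4/3 (49*x^8 - 784*x^7/3 + 1568*x^6/3 - 12544*x^5/27 + 12544*x^4/81) dx. Term by term:
    ∫_0^4/3 49*x^8 dx = 12845056/177147;  ∫_0^4/3 -784*x^7/3 dx = -6422528/19683;  ∫_0^4/3 1568*x^6/3 dx = 3670016/6561;
    ∫_0^4/3 -12544*x^5/27 dx = -25690112/59049;  ∫_0^4/3 12544*x^4/81 dx = 12845056/98415.
  Sum: 12845056/177147 − 6422528/19683 + 3670016/6561 − 25690112/59049 + 12845056/98415 = 917504/885735.
  ∫_0^4/3 (u')² dx = ∫_0^4/3 (784*x^6 - 3136*x^5 + 40768*x^4/9 - 25088*x^3/9 + 50176*x^2/81) dx. Term by term:
    ∫_0^4/3 784*x^6 dx = 1835008/2187;  ∫_0^4/3 -3136*x^5 dx = -6422528/2187;  ∫_0^4/3 40768*x^4/9 dx = 41746432/10935;
    ∫_0^4/3 -25088*x^3/9 dx = -1605632/729;  ∫_0^4/3 50176*x^2/81 dx = 3211264/6561.
  Sum: 1835008/2187 − 6422528/2187 + 41746432/10935 − 1605632/729 + 3211264/6561 = 229376/32805.
∫_0^4/3 u² dx = 917504/885735, so ||u||_L² = 256*sqrt(210)/3645.
∫_0^4/3 (u')² dx = 229376/32805, so ||u'||_L² = 128*sqrt(70)/405.
Ratio ||u||_L² / ||u'||_L² = 2*sqrt(3)/9.
Sharp Poincaré constant on H^1_0(0, 4/3) is C_P = L/π = 4/(3*π), achieved by sin(3*π/4·x).
A polynomial bump cannot attain the sharp Poincaré constant (only the first sine eigenfunction does), so the ratio is strictly less than C_P, consistent with ||u||_L² ≤ C_P ||u'||_L².


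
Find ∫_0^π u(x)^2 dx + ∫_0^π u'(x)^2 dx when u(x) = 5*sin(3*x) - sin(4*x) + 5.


||u||_{H^1(0,π)}^2 = 100/3 + 317*π/2

u'(x) = 15*cos(3*x) - 4*cos(4*x).
Expand u² and (u')² and integrate term by term on (0, π), using: for integers n ≥ 1, ∫_0^π sin²(nx) dx = ∫_0^π cos²(nx) dx = π/2; for n ≠ n', ∫_0^π sin(nx)sin(n'x) dx = ∫_0^π cos(nx)cos(n'x) dx = 0; and by product-to-sum, ∫_0^π sin(nx)cos(n'x) dx = ½∫_0^π [sin((n+n')x) + sin((n−n')x)] dx, which is 0 when n+n' is even and 2n/(n²−n'²) when n+n' is odd (it need not vanish on (0, π)). For the constant mode: ∫_0^π 1 dx = π, ∫_0^π cos(nx) dx = 0, ∫_0^π sin(nx) dx = (1−(−1)^n)/n.
  u² squared terms: (5)²·∫1 dx = 25·π = 25*π;  (-1)²·∫sin(4x)² dx = 1·π/2 = π/2;  (5)²·∫sin(3x)² dx = 25·π/2 = 25*π/2.
  u² cross terms: 2·(5)·(-1)·∫1·sin(4x) dx = -10·(0) = 0;  2·(5)·(5)·∫1·sin(3x) dx = 50·(2/3) = 100/3;  2·(-1)·(5)·∫sin(4x)·sin(3x) dx = -10·(0) = 0.
  So ∫_0^π u² dx = 25*π + π/2 + 25*π/2 + 0 + 100/3 + 0 = 100/3 + 38*π.
  (u')² squared terms: (-4)²·∫cos(4x)² dx = 16·π/2 = 8*π;  (15)²·∫cos(3x)² dx = 225·π/2 = 225*π/2.
  (u')² cross terms: 2·(-4)·(15)·∫cos(4x)·cos(3x) dx = -120·(0) = 0.
  So ∫_0^π (u')² dx = 8*π + 225*π/2 + 0 = 241*π/2.
||u||_{H^1}^2 = (100/3 + 38*π) + (241*π/2) = 100/3 + 317*π/2.


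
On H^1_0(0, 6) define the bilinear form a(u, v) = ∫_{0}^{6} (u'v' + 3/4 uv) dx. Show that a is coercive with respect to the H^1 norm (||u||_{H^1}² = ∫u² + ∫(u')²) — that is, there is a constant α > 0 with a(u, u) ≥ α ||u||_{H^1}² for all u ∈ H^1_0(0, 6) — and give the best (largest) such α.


α = (π^2 + 27)/(π^2 + 36)

Coercivity of a(·,·) on H^1_0(0, 6) means a(u, u) ≥ α ||u||_{H^1}² for every u ∈ H^1_0.
The interval has length L = 6, and Poincaré/coercivity depend only on L. Here a(u, u) = ∫(u')² + (3/4)·∫u².
Here 0 < c = 3/4 < 1. The condition a(u,u) ≥ α||u||_{H^1}² reads (1−α)∫(u')² ≥ (α−c)∫u². Any admissible α is ≤ 1 (rapidly oscillating u have ∫u²/∫(u')² → 0), and α = 1 would force 0 ≥ (1−c)∫u², impossible since c < 1; so 1−α > 0. By the sharp Poincaré inequality on H^1_0 of an interval of length L, ∫(u')² ≥ (π/L)²∫u² with equality for the first sine mode sin(π(x−x₀)/L) (x₀ the left endpoint), so the inequality holds for all u iff (1−α)(π/L)² ≥ α − c, i.e. α ≤ ((π/L)² + c)/((π/L)² + 1) = (1 + c(L/π)²)/(1 + (L/π)²). With (π/L)² = π^2/36 and c = 3/4, the largest admissible constant is α = ((π/L)² + c)/((π/L)² + 1).
Simplifying, α = (π^2 + 27)/(π^2 + 36).


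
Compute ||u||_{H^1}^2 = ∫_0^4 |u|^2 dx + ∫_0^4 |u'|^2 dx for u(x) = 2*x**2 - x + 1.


||u||_{H^1}^2 = 4696/5

The H^1 norm (squared) on an interval (0, L) is
  ||u||_{H^1}^2 = ∫_0^L u(x)^2 dx + ∫_0^L u'(x)^2 dx.
Compute u'(x) = 4*x - 1.
Then u(x)^2 = 4*x**4 - 4*x**3 + 5*x**2 - 2*x + 1 and u'(x)^2 = 16*x**2 - 8*x + 1.
Integrate each monomial from 0 to 4 using ∫_0^4 c·x^n dx = c·4^(n+1)/(n+1):
  ∫_0^4 u(x)^2 dx = ∫_0^4 (4*x^4 - 4*x^3 + 5*x^2 - 2*x + 1) dx. Term by term:
    ∫_0^4 4*x^4 dx = 4096/5;  ∫_0^4 -4*x^3 dx = -256;  ∫_0^4 5*x^2 dx = 320/3;
    ∫_0^4 -2*x dx = -16;  ∫_0^4 1 dx = 4.
  Sum: 4096/5 − 256 + 320/3 − 16 + 4 = 9868/15.
  ∫_0^4 u'(x)^2 dx = ∫_0^4 (16*x^2 - 8*x + 1) dx. Term by term:
    ∫_0^4 16*x^2 dx = 1024/3;  ∫_0^4 -8*x dx = -64;  ∫_0^4 1 dx = 4.
  Sum: 1024/3 − 64 + 4 = 844/3.
Adding: ||u||_{H^1}^2 = 9868/15 + 844/3 = 4696/5.


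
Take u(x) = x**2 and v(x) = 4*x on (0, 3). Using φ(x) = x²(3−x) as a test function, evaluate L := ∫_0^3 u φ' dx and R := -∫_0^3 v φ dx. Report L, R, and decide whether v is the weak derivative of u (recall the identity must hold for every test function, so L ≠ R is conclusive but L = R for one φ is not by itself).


LHS = -243/10, RHS = -243/5. No, v is not the weak derivative of u.

u(x) = x**2, classical derivative u'(x) = 2*x.
φ(x) = x²(3−x), so φ'(x) = 3*x*(2 - x).
Note φ(0) = φ(3) = 0, so the boundary term u·φ vanishes.
LHS = ∫_0^3 u(x) φ'(x) dx = ∫_0^3 (-3*x^4 + 6*x^3) dx. Term by term:
  ∫_0^3 -3*x^4 dx = -729/5;  ∫_0^3 6*x^3 dx = 243/2.
Sum: -729/5 + 243/2 = -243/10.
So LHS = -243/10.
∫_0^3 v(x) φ(x) dx = ∫_0^3 (-4*x^4 + 12*x^3) dx. Term by term:
  ∫_0^3 -4*x^4 dx = -972/5;  ∫_0^3 12*x^3 dx = 243.
Sum: -972/5 + 243 = 243/5.
So RHS = -∫_0^3 v(x) φ(x) dx = -243/5.
LHS − RHS = 243/10 ≠ 0, so the identity fails.
(For a valid weak derivative the identity must hold for EVERY test function, in particular this one. The failure shows v is NOT the weak derivative of u.)
Correct weak derivative would be u'(x) = 2*x.


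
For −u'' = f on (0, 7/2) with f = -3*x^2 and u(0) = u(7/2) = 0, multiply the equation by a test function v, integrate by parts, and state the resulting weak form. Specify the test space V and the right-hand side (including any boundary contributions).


V = H^1_0(0, 7/2) (so v(0) = v(7/2) = 0); weak form: ∫_0^7/2 u'v' dx = ∫_0^7/2 (-3*x^2) v dx for all v ∈ V.

Multiply both sides by a test function v and integrate from 0 to 7/2:
  ∫_0^7/2 −u''(x) v(x) dx = ∫_0^7/2 f(x) v(x) dx.
Integrate the LHS by parts once:
  ∫_0^7/2 −u'' v dx = −[u'(x) v(x)]_0^7/2 + ∫_0^7/2 u'(x) v'(x) dx.
Thus ∫_0^7/2 u'(x) v'(x) dx = ∫_0^7/2 f(x) v(x) dx + [u'(x) v(x)]_0^7/2.
Choose V so that boundary terms are either known or forced to vanish.
u is Dirichlet: u(0) = u(7/2) = 0. Let V = H^1_0(0, 7/2); then v(0) = v(7/2) = 0, and [u' v]_0^7/2 = 0.
Weak formulation: find u (satisfying any essential BC) such that ∫_0^7/2 u'(x) v'(x) dx = ∫_0^7/2 f v dx for all v ∈ V.
Substituting f(x) = -3*x^2, the right-hand side is ∫_0^7/2 (-3*x^2) v dx.


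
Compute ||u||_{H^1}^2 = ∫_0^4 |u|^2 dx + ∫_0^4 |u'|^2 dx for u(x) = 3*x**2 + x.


||u||_{H^1}^2 = 46748/15

The H^1 norm (squared) on an interval (0, L) is
  ||u||_{H^1}^2 = ∫_0^L u(x)^2 dx + ∫_0^L u'(x)^2 dx.
Compute u'(x) = 6*x + 1.
Then u(x)^2 = 9*x**4 + 6*x**3 + x**2 and u'(x)^2 = 36*x**2 + 12*x + 1.
Integrate each monomial from 0 to 4 using ∫_0^4 c·x^n dx = c·4^(n+1)/(n+1):
  ∫_0^4 u(x)^2 dx = ∫_0^4 (9*x^4 + 6*x^3 + x^2) dx. Term by term:
    ∫_0^4 9*x^4 dx = 9216/5;  ∫_0^4 6*x^3 dx = 384;  ∫_0^4 x^2 dx = 64/3.
  Sum: 9216/5 + 384 + 64/3 = 33728/15.
  ∫_0^4 u'(x)^2 dx = ∫_0^4 (36*x^2 + 12*x + 1) dx. Term by term:
    ∫_0^4 36*x^2 dx = 768;  ∫_0^4 12*x dx = 96;  ∫_0^4 1 dx = 4.
  Sum: 768 + 96 + 4 = 868.
Adding: ||u||_{H^1}^2 = 33728/15 + 868 = 46748/15.


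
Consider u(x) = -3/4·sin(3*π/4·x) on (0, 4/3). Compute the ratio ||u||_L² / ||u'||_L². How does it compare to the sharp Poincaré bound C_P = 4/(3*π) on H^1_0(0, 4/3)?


||u||_L² / ||u'||_L² = 4/(3*π) = C_P.

u(x) = -3/4·sin(3*π/4·x), so u'(x) = -9*π*cos(3*π*x/4)/16.
Writing u(x) = A·sin(kπx/L) with A = -3/4 and k = 1, use ∫_0^L sin²(kπx/L) dx = L/2 and ∫_0^L cos²(kπx/L) dx = L/2.
u² = 9/16·sin²(3*π/4·x) and (u')² = 81*π^2/256·cos²(3*π/4·x), and each of sin², cos² integrates to L/2 = 2/3 over (0, 4/3).
∫_0^4/3 u² dx = 3/8, so ||u||_L² = sqrt(6)/4.
∫_0^4/3 (u')² dx = 27*π^2/128, so ||u'||_L² = 3*sqrt(6)*π/16.
Ratio ||u||_L² / ||u'||_L² = 4/(3*π).
Sharp Poincaré constant on H^1_0(0, 4/3) is C_P = L/π = 4/(3*π), achieved by sin(3*π/4·x).
This is the k = 1 eigenfunction (up to amplitude), so the ratio equals the sharp Poincaré constant exactly.


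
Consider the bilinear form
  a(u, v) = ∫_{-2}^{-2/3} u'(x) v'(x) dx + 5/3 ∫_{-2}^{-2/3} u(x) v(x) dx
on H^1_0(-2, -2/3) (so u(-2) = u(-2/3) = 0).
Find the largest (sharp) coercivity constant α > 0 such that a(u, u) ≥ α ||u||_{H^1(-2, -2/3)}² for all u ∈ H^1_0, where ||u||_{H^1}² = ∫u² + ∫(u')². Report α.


α = 1

Coercivity of a(·,·) on H^1_0(-2, -2/3) means a(u, u) ≥ α ||u||_{H^1}² for every u ∈ H^1_0.
The interval has length L = 4/3, and Poincaré/coercivity depend only on L. Here a(u, u) = ∫(u')² + (5/3)·∫u².
Here c = 5/3 ≥ 1, so a(u,u) = ∫(u')² + c∫u² ≥ ∫(u')² + ∫u² = ||u||_{H^1}², i.e. α = 1 works. No larger α is possible: a(u,u) ≥ α||u||_{H^1}² means (1−α)∫(u')² ≥ (α−c)∫u², and for the modes u_n = sin(nπ(x−x₀)/L) (x₀ the left endpoint) one has ∫u_n²/∫(u_n')² = (L/(nπ))² → 0, so a(u_n,u_n)/||u_n||_{H^1}² → 1. Hence the optimal constant is α = 1.
Therefore α = 1.


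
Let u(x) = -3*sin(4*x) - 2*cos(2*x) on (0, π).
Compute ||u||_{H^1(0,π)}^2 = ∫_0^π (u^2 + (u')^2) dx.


||u||_{H^1(0,π)}^2 = 173*π/2

u'(x) = 4*sin(2*x) - 12*cos(4*x).
Expand u² and (u')² and integrate term by term on (0, π), using: for integers n ≥ 1, ∫_0^π sin²(nx) dx = ∫_0^π cos²(nx) dx = π/2; for n ≠ n', ∫_0^π sin(nx)sin(n'x) dx = ∫_0^π cos(nx)cos(n'x) dx = 0; and by product-to-sum, ∫_0^π sin(nx)cos(n'x) dx = ½∫_0^π [sin((n+n')x) + sin((n−n')x)] dx, which is 0 when n+n' is even and 2n/(n²−n'²) when n+n' is odd (it need not vanish on (0, π)).
  u² squared terms: (-3)²·∫sin(4x)² dx = 9·π/2 = 9*π/2;  (-2)²·∫cos(2x)² dx = 4·π/2 = 2*π.
  u² cross terms: 2·(-3)·(-2)·∫sin(4x)·cos(2x) dx = 12·(0) = 0.
  So ∫_0^π u² dx = 9*π/2 + 2*π + 0 = 13*π/2.
  (u')² squared terms: (-12)²·∫cos(4x)² dx = 144·π/2 = 72*π;  (4)²·∫sin(2x)² dx = 16·π/2 = 8*π.
  (u')² cross terms: 2·(-12)·(4)·∫cos(4x)·sin(2x) dx = -96·(0) = 0.
  So ∫_0^π (u')² dx = 72*π + 8*π + 0 = 80*π.
||u||_{H^1}^2 = (13*π/2) + (80*π) = 173*π/2.


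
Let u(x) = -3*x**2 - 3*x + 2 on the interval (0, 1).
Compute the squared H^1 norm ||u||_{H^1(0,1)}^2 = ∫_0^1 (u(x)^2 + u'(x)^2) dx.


||u||_{H^1}^2 = 423/10

The H^1 norm (squared) on an interval (0, L) is
  ||u||_{H^1}^2 = ∫_0^L u(x)^2 dx + ∫_0^L u'(x)^2 dx.
Compute u'(x) = -6*x - 3.
Then u(x)^2 = 9*x**4 + 18*x**3 - 3*x**2 - 12*x + 4 and u'(x)^2 = 36*x**2 + 36*x + 9.
Integrate each monomial from 0 to 1 using ∫_0^1 c·x^n dx = c·1^(n+1)/(n+1):
  ∫_0^1 u(x)^2 dx = ∫_0^1 (9*x^4 + 18*x^3 - 3*x^2 - 12*x + 4) dx. Term by term:
    ∫_0^1 9*x^4 dx = 9/5;  ∫_0^1 18*x^3 dx = 9/2;  ∫_0^1 -3*x^2 dx = -1;
    ∫_0^1 -12*x dx = -6;  ∫_0^1 4 dx = 4.
  Sum: 9/5 + 9/2 − 1 − 6 + 4 = 33/10.
  ∫_0^1 u'(x)^2 dx = ∫_0^1 (36*x^2 + 36*x + 9) dx. Term by term:
    ∫_0^1 36*x^2 dx = 12;  ∫_0^1 36*x dx = 18;  ∫_0^1 9 dx = 9.
  Sum: 12 + 18 + 9 = 39.
Adding: ||u||_{H^1}^2 = 33/10 + 39 = 423/10.


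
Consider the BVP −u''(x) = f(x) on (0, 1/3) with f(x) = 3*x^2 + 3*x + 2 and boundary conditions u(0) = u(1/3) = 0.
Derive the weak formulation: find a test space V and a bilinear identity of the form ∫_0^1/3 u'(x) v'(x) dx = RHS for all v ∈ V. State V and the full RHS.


V = H^1_0(0, 1/3) (so v(0) = v(1/3) = 0); weak form: ∫_0^1/3 u'v' dx = ∫_0^1/3 (3*x^2 + 3*x + 2) v dx for all v ∈ V.

Multiply both sides by a test function v and integrate from 0 to 1/3:
  ∫_0^1/3 −u''(x) v(x) dx = ∫_0^1/3 f(x) v(x) dx.
Integrate the LHS by parts once:
  ∫_0^1/3 −u'' v dx = −[u'(x) v(x)]_0^1/3 + ∫_0^1/3 u'(x) v'(x) dx.
Thus ∫_0^1/3 u'(x) v'(x) dx = ∫_0^1/3 f(x) v(x) dx + [u'(x) v(x)]_0^1/3.
Choose V so that boundary terms are either known or forced to vanish.
u is Dirichlet: u(0) = u(1/3) = 0. Let V = H^1_0(0, 1/3); then v(0) = v(1/3) = 0, and [u' v]_0^1/3 = 0.
Weak formulation: find u (satisfying any essential BC) such that ∫_0^1/3 u'(x) v'(x) dx = ∫_0^1/3 f v dx for all v ∈ V.
Substituting f(x) = 3*x^2 + 3*x + 2, the right-hand side is ∫_0^1/3 (3*x^2 + 3*x + 2) v dx.


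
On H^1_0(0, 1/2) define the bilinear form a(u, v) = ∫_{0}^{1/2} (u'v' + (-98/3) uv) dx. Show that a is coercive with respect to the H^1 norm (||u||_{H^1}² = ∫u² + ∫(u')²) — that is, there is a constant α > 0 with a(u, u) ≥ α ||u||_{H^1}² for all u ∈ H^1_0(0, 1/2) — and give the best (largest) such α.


α = 2*(-49 + 6*π^2)/(3*(1 + 4*π^2))

Coercivity of a(·,·) on H^1_0(0, 1/2) means a(u, u) ≥ α ||u||_{H^1}² for every u ∈ H^1_0.
The interval has length L = 1/2, and Poincaré/coercivity depend only on L. Here a(u, u) = ∫(u')² + (-98/3)·∫u².
Here c = -98/3 < 0 with |c| < (π/L)² = 4*π^2, so coercivity still holds. The condition a(u,u) ≥ α||u||_{H^1}² reads (1−α)∫(u')² ≥ (α−c)∫u². Any admissible α is ≤ 1 (rapidly oscillating u have ∫u²/∫(u')² → 0), and α = 1 would force 0 ≥ (1−c)∫u², impossible since c < 1; so 1−α > 0. By the sharp Poincaré inequality on H^1_0 of an interval of length L, ∫(u')² ≥ (π/L)²∫u² with equality for the first sine mode sin(π(x−x₀)/L) (x₀ the left endpoint), so the inequality holds for all u iff (1−α)(π/L)² ≥ α − c, i.e. α ≤ ((π/L)² + c)/((π/L)² + 1) = (1 + c(L/π)²)/(1 + (L/π)²). (Direct route, valid since c ≤ 0: Poincaré gives c∫u² ≥ c(L/π)²∫(u')², so a(u,u) ≥ (1 + c(L/π)²)∫(u')², while ||u||_{H^1}² ≤ (1 + (L/π)²)∫(u')²; dividing yields the same α.) With (π/L)² = 4*π^2 and c = -98/3, the largest admissible constant is α = ((π/L)² + c)/((π/L)² + 1).
Simplifying, α = 2*(-49 + 6*π^2)/(3*(1 + 4*π^2)).


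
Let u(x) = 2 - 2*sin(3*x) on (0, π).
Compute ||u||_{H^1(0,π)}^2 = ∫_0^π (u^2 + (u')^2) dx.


||u||_{H^1(0,π)}^2 = -16/3 + 24*π

u'(x) = -6*cos(3*x).
Expand u² and (u')² and integrate term by term on (0, π), using: for integers n ≥ 1, ∫_0^π sin²(nx) dx = ∫_0^π cos²(nx) dx = π/2; for n ≠ n', ∫_0^π sin(nx)sin(n'x) dx = ∫_0^π cos(nx)cos(n'x) dx = 0; and by product-to-sum, ∫_0^π sin(nx)cos(n'x) dx = ½∫_0^π [sin((n+n')x) + sin((n−n')x)] dx, which is 0 when n+n' is even and 2n/(n²−n'²) when n+n' is odd (it need not vanish on (0, π)). For the constant mode: ∫_0^π 1 dx = π, ∫_0^π cos(nx) dx = 0, ∫_0^π sin(nx) dx = (1−(−1)^n)/n.
  u² squared terms: (2)²·∫1 dx = 4·π = 4*π;  (-2)²·∫sin(3x)² dx = 4·π/2 = 2*π.
  u² cross terms: 2·(2)·(-2)·∫1·sin(3x) dx = -8·(2/3) = -16/3.
  So ∫_0^π u² dx = 4*π + 2*π − 16/3 = -16/3 + 6*π.
  (u')² squared terms: (-6)²·∫cos(3x)² dx = 36·π/2 = 18*π.
  So ∫_0^π (u')² dx = 18*π.
||u||_{H^1}^2 = (-16/3 + 6*π) + (18*π) = -16/3 + 24*π.


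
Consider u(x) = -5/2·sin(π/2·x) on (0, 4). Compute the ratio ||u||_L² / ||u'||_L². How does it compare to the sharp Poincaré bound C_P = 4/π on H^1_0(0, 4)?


||u||_L² / ||u'||_L² = 2/π < C_P = 4/π.

u(x) = -5/2·sin(π/2·x), so u'(x) = -5*π*cos(π*x/2)/4.
Writing u(x) = A·sin(kπx/L) with A = -5/2 and k = 2, use ∫_0^L sin²(kπx/L) dx = L/2 and ∫_0^L cos²(kπx/L) dx = L/2.
u² = 25/4·sin²(π/2·x) and (u')² = 25*π^2/16·cos²(π/2·x), and each of sin², cos² integrates to L/2 = 2 over (0, 4).
∫_0^4 u² dx = 25/2, so ||u||_L² = 5*sqrt(2)/2.
∫_0^4 (u')² dx = 25*π^2/8, so ||u'||_L² = 5*sqrt(2)*π/4.
Ratio ||u||_L² / ||u'||_L² = 2/π.
Sharp Poincaré constant on H^1_0(0, 4) is C_P = L/π = 4/π, achieved by sin(π/4·x).
This is the k = 2 harmonic; the ratio L/(kπ) is strictly less than C_P = L/π, consistent with the sharp inequality ||u||_L² ≤ C_P ||u'||_L².


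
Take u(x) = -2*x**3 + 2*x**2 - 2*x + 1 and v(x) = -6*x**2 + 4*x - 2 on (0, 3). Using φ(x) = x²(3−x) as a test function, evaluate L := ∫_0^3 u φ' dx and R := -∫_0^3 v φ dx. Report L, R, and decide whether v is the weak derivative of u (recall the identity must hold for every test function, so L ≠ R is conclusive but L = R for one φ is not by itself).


LHS = 1107/10, RHS = 1107/10. Yes, v = u' weakly.

u(x) = -2*x**3 + 2*x**2 - 2*x + 1, classical derivative u'(x) = -6*x**2 + 4*x - 2.
φ(x) = x²(3−x), so φ'(x) = 3*x*(2 - x).
Note φ(0) = φ(3) = 0, so the boundary term u·φ vanishes.
LHS = ∫_0^3 u(x) φ'(x) dx = ∫_0^3 (6*x^5 - 18*x^4 + 18*x^3 - 15*x^2 + 6*x) dx. Term by term:
  ∫_0^3 6*x^5 dx = 729;  ∫_0^3 -18*x^4 dx = -4374/5;  ∫_0^3 18*x^3 dx = 729/2;
  ∫_0^3 -15*x^2 dx = -135;  ∫_0^3 6*x dx = 27.
Sum: 729 − 4374/5 + 729/2 − 135 + 27 = 1107/10.
So LHS = 1107/10.
∫_0^3 v(x) φ(x) dx = ∫_0^3 (6*x^5 - 22*x^4 + 14*x^3 - 6*x^2) dx. Term by term:
  ∫_0^3 6*x^5 dx = 729;  ∫_0^3 -22*x^4 dx = -5346/5;  ∫_0^3 14*x^3 dx = 567/2;
  ∫_0^3 -6*x^2 dx = -54.
Sum: 729 − 5346/5 + 567/2 − 54 = -1107/10.
So RHS = -∫_0^3 v(x) φ(x) dx = 1107/10.
LHS = RHS, so the identity holds for this test φ.
Moreover u is smooth here and v(x) = u'(x) = -6*x**2 + 4*x - 2 pointwise, so the identity holds for every test function. Hence v is the weak derivative of u.


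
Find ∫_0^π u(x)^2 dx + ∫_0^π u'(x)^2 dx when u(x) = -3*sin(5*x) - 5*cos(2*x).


||u||_{H^1(0,π)}^2 = 500/7 + 359*π/2

u'(x) = 10*sin(2*x) - 15*cos(5*x).
Expand u² and (u')² and integrate term by term on (0, π), using: for integers n ≥ 1, ∫_0^π sin²(nx) dx = ∫_0^π cos²(nx) dx = π/2; for n ≠ n', ∫_0^π sin(nx)sin(n'x) dx = ∫_0^π cos(nx)cos(n'x) dx = 0; and by product-to-sum, ∫_0^π sin(nx)cos(n'x) dx = ½∫_0^π [sin((n+n')x) + sin((n−n')x)] dx, which is 0 when n+n' is even and 2n/(n²−n'²) when n+n' is odd (it need not vanish on (0, π)).
  u² squared terms: (-5)²·∫cos(2x)² dx = 25·π/2 = 25*π/2;  (-3)²·∫sin(5x)² dx = 9·π/2 = 9*π/2.
  u² cross terms: 2·(-5)·(-3)·∫cos(2x)·sin(5x) dx = 30·(10/21) = 100/7.
  So ∫_0^π u² dx = 25*π/2 + 9*π/2 + 100/7 = 100/7 + 17*π.
  (u')² squared terms: (-15)²·∫cos(5x)² dx = 225·π/2 = 225*π/2;  (10)²·∫sin(2x)² dx = 100·π/2 = 50*π.
  (u')² cross terms: 2·(-15)·(10)·∫cos(5x)·sin(2x) dx = -300·(-4/21) = 400/7.
  So ∫_0^π (u')² dx = 225*π/2 + 50*π + 400/7 = 400/7 + 325*π/2.
||u||_{H^1}^2 = (100/7 + 17*π) + (400/7 + 325*π/2) = 500/7 + 359*π/2.


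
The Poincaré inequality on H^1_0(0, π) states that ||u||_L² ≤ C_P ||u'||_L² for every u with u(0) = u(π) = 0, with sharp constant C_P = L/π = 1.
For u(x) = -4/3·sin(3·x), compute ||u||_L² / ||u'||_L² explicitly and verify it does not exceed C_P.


||u||_L² / ||u'||_L² = 1/3 < C_P = 1.

u(x) = -4/3·sin(3·x), so u'(x) = -4*cos(3*x).
Writing u(x) = A·sin(kπx/L) with A = -4/3 and k = 3, use ∫_0^L sin²(kπx/L) dx = L/2 and ∫_0^L cos²(kπx/L) dx = L/2.
u² = 16/9·sin²(3·x) and (u')² = 16·cos²(3·x), and each of sin², cos² integrates to L/2 = π/2 over (0, π).
∫_0^π u² dx = 8*π/9, so ||u||_L² = 2*sqrt(2)*sqrt(π)/3.
∫_0^π (u')² dx = 8*π, so ||u'||_L² = 2*sqrt(2)*sqrt(π).
Ratio ||u||_L² / ||u'||_L² = 1/3.
Sharp Poincaré constant on H^1_0(0, π) is C_P = L/π = 1, achieved by sin(x).
This is the k = 3 harmonic; the ratio L/(kπ) is strictly less than C_P = L/π, consistent with the sharp inequality ||u||_L² ≤ C_P ||u'||_L².


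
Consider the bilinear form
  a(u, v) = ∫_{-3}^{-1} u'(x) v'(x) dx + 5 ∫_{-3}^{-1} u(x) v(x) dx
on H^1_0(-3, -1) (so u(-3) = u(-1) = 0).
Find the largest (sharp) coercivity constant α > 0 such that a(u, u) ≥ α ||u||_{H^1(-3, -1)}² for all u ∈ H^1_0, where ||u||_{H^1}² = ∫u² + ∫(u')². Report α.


α = 1

Coercivity of a(·,·) on H^1_0(-3, -1) means a(u, u) ≥ α ||u||_{H^1}² for every u ∈ H^1_0.
The interval has length L = 2, and Poincaré/coercivity depend only on L. Here a(u, u) = ∫(u')² + (5)·∫u².
Here c = 5 ≥ 1, so a(u,u) = ∫(u')² + c∫u² ≥ ∫(u')² + ∫u² = ||u||_{H^1}², i.e. α = 1 works. No larger α is possible: a(u,u) ≥ α||u||_{H^1}² means (1−α)∫(u')² ≥ (α−c)∫u², and for the modes u_n = sin(nπ(x−x₀)/L) (x₀ the left endpoint) one has ∫u_n²/∫(u_n')² = (L/(nπ))² → 0, so a(u_n,u_n)/||u_n||_{H^1}² → 1. Hence the optimal constant is α = 1.
Therefore α = 1.


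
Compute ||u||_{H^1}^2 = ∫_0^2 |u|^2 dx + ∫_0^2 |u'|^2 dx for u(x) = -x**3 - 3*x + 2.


||u||_{H^1}^2 = 1206/7

The H^1 norm (squared) on an interval (0, L) is
  ||u||_{H^1}^2 = ∫_0^L u(x)^2 dx + ∫_0^L u'(x)^2 dx.
Compute u'(x) = -3*x**2 - 3.
Then u(x)^2 = x**6 + 6*x**4 - 4*x**3 + 9*x**2 - 12*x + 4 and u'(x)^2 = 9*x**4 + 18*x**2 + 9.
Integrate each monomial from 0 to 2 using ∫_0^2 c·x^n dx = c·2^(n+1)/(n+1):
  ∫_0^2 u(x)^2 dx = ∫_0^2 (x^6 + 6*x^4 - 4*x^3 + 9*x^2 - 12*x + 4) dx. Term by term:
    ∫_0^2 x^6 dx = 128/7;  ∫_0^2 6*x^4 dx = 192/5;  ∫_0^2 -4*x^3 dx = -16;
    ∫_0^2 9*x^2 dx = 24;  ∫_0^2 -12*x dx = -24;  ∫_0^2 4 dx = 8.
  Sum: 128/7 + 192/5 − 16 + 24 − 24 + 8 = 1704/35.
  ∫_0^2 u'(x)^2 dx = ∫_0^2 (9*x^4 + 18*x^2 + 9) dx. Term by term:
    ∫_0^2 9*x^4 dx = 288/5;  ∫_0^2 18*x^2 dx = 48;  ∫_0^2 9 dx = 18.
  Sum: 288/5 + 48 + 18 = 618/5.
Adding: ||u||_{H^1}^2 = 1704/35 + 618/5 = 1206/7.


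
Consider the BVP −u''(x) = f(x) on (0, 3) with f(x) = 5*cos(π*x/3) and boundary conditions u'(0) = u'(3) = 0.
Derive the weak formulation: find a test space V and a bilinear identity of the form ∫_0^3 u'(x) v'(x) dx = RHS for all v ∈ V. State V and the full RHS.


V = H^1(0, 3) (no boundary constraint on v; u is determined up to an additive constant); weak form: ∫_0^3 u'v' dx = ∫_0^3 (5*cos(π*x/3)) v dx for all v ∈ V.

Multiply both sides by a test function v and integrate from 0 to 3:
  ∫_0^3 −u''(x) v(x) dx = ∫_0^3 f(x) v(x) dx.
Integrate the LHS by parts once:
  ∫_0^3 −u'' v dx = −[u'(x) v(x)]_0^3 + ∫_0^3 u'(x) v'(x) dx.
Thus ∫_0^3 u'(x) v'(x) dx = ∫_0^3 f(x) v(x) dx + [u'(x) v(x)]_0^3.
Choose V so that boundary terms are either known or forced to vanish.
u has homogeneous Neumann: u'(0) = u'(3) = 0. So [u' v]_0^3 = 0·v(3) − 0·v(0) = 0 for any v; take V = H^1(0, 3).
Weak formulation: find u (satisfying any essential BC) such that ∫_0^3 u'(x) v'(x) dx = ∫_0^3 f v dx for all v ∈ V (homogeneous Neumann, so boundary terms vanish).
Substituting f(x) = 5*cos(π*x/3), the right-hand side is ∫_0^3 (5*cos(π*x/3)) v dx.
Compatibility check (pure Neumann): taking v ≡ 1 ∈ V gives 0 = ∫_0^3 f dx + (0) − (0), i.e. ∫_0^3 f dx must equal u'(0) − u'(3) = 0. Indeed ∫_0^3 (5*cos(π*x/3)) dx = 0, so the data are compatible. The solution is then unique only up to an additive constant (fix it e.g. by requiring ∫_0^3 u dx = 0).


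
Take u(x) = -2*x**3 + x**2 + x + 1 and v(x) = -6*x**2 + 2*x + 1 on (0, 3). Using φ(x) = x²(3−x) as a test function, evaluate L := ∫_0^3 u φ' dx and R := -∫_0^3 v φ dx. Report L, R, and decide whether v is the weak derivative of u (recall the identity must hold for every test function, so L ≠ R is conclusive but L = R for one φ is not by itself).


LHS = 459/4, RHS = 459/4. Yes, v = u' weakly.

u(x) = -2*x**3 + x**2 + x + 1, classical derivative u'(x) = -6*x**2 + 2*x + 1.
φ(x) = x²(3−x), so φ'(x) = 3*x*(2 - x).
Note φ(0) = φ(3) = 0, so the boundary term u·φ vanishes.
LHS = ∫_0^3 u(x) φ'(x) dx = ∫_0^3 (6*x^5 - 15*x^4 + 3*x^3 + 3*x^2 + 6*x) dx. Term by term:
  ∫_0^3 6*x^5 dx = 729;  ∫_0^3 -15*x^4 dx = -729;  ∫_0^3 3*x^3 dx = 243/4;
  ∫_0^3 3*x^2 dx = 27;  ∫_0^3 6*x dx = 27.
Sum: 729 − 729 + 243/4 + 27 + 27 = 459/4.
So LHS = 459/4.
∫_0^3 v(x) φ(x) dx = ∫_0^3 (6*x^5 - 20*x^4 + 5*x^3 + 3*x^2) dx. Term by term:
  ∫_0^3 6*x^5 dx = 729;  ∫_0^3 -20*x^4 dx = -972;  ∫_0^3 5*x^3 dx = 405/4;
  ∫_0^3 3*x^2 dx = 27.
Sum: 729 − 972 + 405/4 + 27 = -459/4.
So RHS = -∫_0^3 v(x) φ(x) dx = 459/4.
LHS = RHS, so the identity holds for this test φ.
Moreover u is smooth here and v(x) = u'(x) = -6*x**2 + 2*x + 1 pointwise, so the identity holds for every test function. Hence v is the weak derivative of u.


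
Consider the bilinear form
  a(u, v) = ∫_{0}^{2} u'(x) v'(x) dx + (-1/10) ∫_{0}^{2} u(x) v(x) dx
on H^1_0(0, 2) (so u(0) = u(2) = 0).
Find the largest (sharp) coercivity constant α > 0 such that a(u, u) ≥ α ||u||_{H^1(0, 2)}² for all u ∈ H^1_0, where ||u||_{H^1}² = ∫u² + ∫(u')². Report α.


α = (-2/5 + π^2)/(4 + π^2)

Coercivity of a(·,·) on H^1_0(0, 2) means a(u, u) ≥ α ||u||_{H^1}² for every u ∈ H^1_0.
The interval has length L = 2, and Poincaré/coercivity depend only on L. Here a(u, u) = ∫(u')² + (-1/10)·∫u².
Here c = -1/10 < 0 with |c| < (π/L)² = π^2/4, so coercivity still holds. The condition a(u,u) ≥ α||u||_{H^1}² reads (1−α)∫(u')² ≥ (α−c)∫u². Any admissible α is ≤ 1 (rapidly oscillating u have ∫u²/∫(u')² → 0), and α = 1 would force 0 ≥ (1−c)∫u², impossible since c < 1; so 1−α > 0. By the sharp Poincaré inequality on H^1_0 of an interval of length L, ∫(u')² ≥ (π/L)²∫u² with equality for the first sine mode sin(π(x−x₀)/L) (x₀ the left endpoint), so the inequality holds for all u iff (1−α)(π/L)² ≥ α − c, i.e. α ≤ ((π/L)² + c)/((π/L)² + 1) = (1 + c(L/π)²)/(1 + (L/π)²). (Direct route, valid since c ≤ 0: Poincaré gives c∫u² ≥ c(L/π)²∫(u')², so a(u,u) ≥ (1 + c(L/π)²)∫(u')², while ||u||_{H^1}² ≤ (1 + (L/π)²)∫(u')²; dividing yields the same α.) With (π/L)² = π^2/4 and c = -1/10, the largest admissible constant is α = ((π/L)² + c)/((π/L)² + 1).
Simplifying, α = (-2/5 + π^2)/(4 + π^2).
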